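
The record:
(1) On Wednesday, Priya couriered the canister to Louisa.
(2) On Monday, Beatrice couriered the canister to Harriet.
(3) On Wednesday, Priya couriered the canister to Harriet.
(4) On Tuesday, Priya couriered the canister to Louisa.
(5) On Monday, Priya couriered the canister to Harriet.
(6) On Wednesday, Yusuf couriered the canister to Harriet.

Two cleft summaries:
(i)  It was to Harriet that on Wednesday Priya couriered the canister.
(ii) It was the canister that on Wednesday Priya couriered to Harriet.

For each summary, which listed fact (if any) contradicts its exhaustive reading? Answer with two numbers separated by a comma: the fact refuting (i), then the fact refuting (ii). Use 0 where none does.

(i): focus "Harriet". Looking for agent = Priya, thing = the canister, setting = on Wednesday with some other recipient — fact (1) has Louisa there. Refuted.
(ii): focus "the canister". No fact shares agent = Priya, recipient = Harriet, setting = on Wednesday with a different thing. 0.

1, 0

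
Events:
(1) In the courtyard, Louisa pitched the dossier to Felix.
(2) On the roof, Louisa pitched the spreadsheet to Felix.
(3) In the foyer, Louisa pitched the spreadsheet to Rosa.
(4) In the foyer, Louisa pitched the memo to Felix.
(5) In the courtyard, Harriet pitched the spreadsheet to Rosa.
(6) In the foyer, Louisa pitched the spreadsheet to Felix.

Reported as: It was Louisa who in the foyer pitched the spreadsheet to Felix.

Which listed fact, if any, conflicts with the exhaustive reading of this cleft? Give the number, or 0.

Focus of the cleft: "Louisa" (the agent). Presupposed background: the spreadsheet as thing and Felix as recipient and in the foyer as setting.
Exhaustivity: Louisa is the only agent satisfying that background.
Every other fact differs from the presupposition on some backgrounded slot, so none challenges the exhaustivity.

0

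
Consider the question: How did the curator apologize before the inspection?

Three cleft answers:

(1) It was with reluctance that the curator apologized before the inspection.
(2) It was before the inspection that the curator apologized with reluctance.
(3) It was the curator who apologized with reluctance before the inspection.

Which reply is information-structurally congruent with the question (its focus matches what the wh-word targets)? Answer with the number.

The question word "how" targets the manner.
Option (1) clefts "with reluctance" — that matches what the question asks about.
Option (2) clefts "before the inspection" — the time, not what was asked.
Option (3) clefts "the curator" — the subject (agent), not what was asked.
So the congruent reply is (1).

1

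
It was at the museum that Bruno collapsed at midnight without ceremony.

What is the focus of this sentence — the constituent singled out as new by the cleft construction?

In an it-cleft "It was X that/who ...", the clefted constituent X is the focus; the that/who-clause expresses the presupposed open proposition.
Here the focus is "at the museum". The backgrounded (presupposed) material includes "Bruno", "at midnight" and "without ceremony".

at the museum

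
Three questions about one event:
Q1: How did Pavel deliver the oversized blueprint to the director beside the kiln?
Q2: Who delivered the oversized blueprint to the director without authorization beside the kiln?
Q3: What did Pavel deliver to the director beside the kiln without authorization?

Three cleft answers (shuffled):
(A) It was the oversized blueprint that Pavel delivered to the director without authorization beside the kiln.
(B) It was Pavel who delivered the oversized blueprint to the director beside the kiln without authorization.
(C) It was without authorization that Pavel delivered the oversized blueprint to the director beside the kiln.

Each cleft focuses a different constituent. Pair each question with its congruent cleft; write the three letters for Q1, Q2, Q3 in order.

CBA

Q1 asks about the manner; cleft (C) focuses "without authorization", which is the manner — so Q1 → C.
Q2 asks about the subject (agent); cleft (B) focuses "Pavel", which is the subject (agent) — so Q2 → B.
Q3 asks about the direct object; cleft (A) focuses "the oversized blueprint", which is the direct object — so Q3 → A.
Mapping: Q1→C, Q2→B, Q3→A.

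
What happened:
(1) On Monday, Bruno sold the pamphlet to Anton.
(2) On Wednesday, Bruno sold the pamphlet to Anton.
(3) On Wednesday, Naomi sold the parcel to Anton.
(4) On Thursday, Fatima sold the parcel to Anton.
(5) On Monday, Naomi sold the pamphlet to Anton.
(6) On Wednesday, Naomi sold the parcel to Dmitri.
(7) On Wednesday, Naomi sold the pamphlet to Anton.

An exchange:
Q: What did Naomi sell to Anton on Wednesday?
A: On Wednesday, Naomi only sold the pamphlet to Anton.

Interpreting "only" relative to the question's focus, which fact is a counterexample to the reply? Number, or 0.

The question "What did ...?" targets the thing, so in the reply the focus falls on "the pamphlet".
"Only" then excludes alternative things while the background — same agent, recipient, setting (Naomi / Anton / on Wednesday) — is held fixed.
Fact (3) shares the background with a different thing (the parcel) — counterexample.
(Fact (5) would refute a reading with focus on the setting — but that is not what the question asks.)

3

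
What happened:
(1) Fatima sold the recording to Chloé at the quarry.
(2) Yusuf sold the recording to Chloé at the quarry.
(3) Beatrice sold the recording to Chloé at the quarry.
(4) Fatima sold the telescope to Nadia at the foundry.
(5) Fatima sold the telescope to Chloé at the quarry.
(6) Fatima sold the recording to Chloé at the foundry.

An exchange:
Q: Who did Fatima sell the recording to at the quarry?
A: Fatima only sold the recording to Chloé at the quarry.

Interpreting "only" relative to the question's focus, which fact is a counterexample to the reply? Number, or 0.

Answering "Who did ... to ...?" puts focus on the recipient — here, "Chloé".
So "only" ranges over recipients; the rest (same agent, thing, setting (Fatima / the recording / at the quarry)) is presupposed.
No fact keeps same agent, thing, setting (Fatima / the recording / at the quarry) while changing the recipient; every other fact differs on something backgrounded. The reply stands.
(Fact (6) would refute a reading with focus on the setting — but that is not what the question asks.)

0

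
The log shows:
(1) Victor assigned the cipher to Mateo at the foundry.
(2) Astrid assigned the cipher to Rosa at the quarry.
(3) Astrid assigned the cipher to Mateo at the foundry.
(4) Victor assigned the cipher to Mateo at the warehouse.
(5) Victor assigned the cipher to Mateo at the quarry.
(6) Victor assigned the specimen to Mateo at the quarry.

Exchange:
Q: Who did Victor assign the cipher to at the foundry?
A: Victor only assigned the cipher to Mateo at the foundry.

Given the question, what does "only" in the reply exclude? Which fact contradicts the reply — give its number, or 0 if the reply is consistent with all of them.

0

The question "Who did ... to ...?" targets the recipient, so in the reply the focus falls on "Mateo".
"Only" then excludes alternative recipients while the background — agent = Victor, thing = the cipher, setting = at the foundry — is held fixed.
No fact keeps agent = Victor, thing = the cipher, setting = at the foundry while changing the recipient; every other fact differs on something backgrounded. The reply stands.
(Fact (4) would refute a reading with focus on the setting — but that is not what the question asks.)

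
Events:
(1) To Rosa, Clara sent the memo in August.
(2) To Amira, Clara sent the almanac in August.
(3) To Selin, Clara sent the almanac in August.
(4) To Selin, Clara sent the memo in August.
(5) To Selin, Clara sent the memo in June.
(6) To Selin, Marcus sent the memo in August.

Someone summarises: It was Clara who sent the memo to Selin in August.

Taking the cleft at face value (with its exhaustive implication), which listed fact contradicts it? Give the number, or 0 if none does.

6

The cleft puts "Clara" in focus and presupposes the open proposition with same thing, recipient, setting (the memo / Selin / in August).
Exhaustivity: Clara is the only agent satisfying that background.
But fact (6) also has same thing, recipient, setting (the memo / Selin / in August), with agent = Marcus — so the exhaustive reading fails.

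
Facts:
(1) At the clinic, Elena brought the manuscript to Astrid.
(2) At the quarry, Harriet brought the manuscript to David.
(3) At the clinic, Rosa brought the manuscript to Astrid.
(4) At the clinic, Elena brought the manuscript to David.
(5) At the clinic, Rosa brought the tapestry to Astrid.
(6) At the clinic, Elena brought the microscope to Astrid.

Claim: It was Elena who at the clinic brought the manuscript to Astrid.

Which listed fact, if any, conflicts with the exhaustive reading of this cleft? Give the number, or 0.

3

The cleft puts "Elena" in focus and presupposes the open proposition with the manuscript as thing and Astrid as recipient and at the clinic as setting.
Exhaustivity: Elena is the only agent satisfying that background.
But fact (3) also has the manuscript as thing and Astrid as recipient and at the clinic as setting, with agent = Rosa — so the exhaustive reading fails.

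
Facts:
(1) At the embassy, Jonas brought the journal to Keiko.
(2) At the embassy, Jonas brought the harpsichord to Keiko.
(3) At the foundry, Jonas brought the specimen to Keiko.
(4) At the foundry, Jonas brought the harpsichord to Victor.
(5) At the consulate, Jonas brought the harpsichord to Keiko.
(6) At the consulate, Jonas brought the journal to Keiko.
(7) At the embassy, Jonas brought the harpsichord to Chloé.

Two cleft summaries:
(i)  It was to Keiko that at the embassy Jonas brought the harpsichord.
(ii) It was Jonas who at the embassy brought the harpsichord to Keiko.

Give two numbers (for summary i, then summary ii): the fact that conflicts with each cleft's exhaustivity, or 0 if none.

(i): focus "Keiko". Looking for Jonas as agent and the harpsichord as thing and at the embassy as setting with some other recipient — fact (7) has Chloé there. Refuted.
(ii): focus "Jonas". No fact shares the harpsichord as thing and Keiko as recipient and at the embassy as setting with a different agent. 0.

7, 0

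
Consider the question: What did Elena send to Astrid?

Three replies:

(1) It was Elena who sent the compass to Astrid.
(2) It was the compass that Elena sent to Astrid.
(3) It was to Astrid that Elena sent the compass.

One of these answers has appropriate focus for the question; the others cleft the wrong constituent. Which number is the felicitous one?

2

The question word "what" targets the direct object.
Option (1) clefts "Elena" — the subject (agent), not what was asked.
Option (2) clefts "the compass" — that matches what the question asks about.
Option (3) clefts "to Astrid" — the recipient, not what was asked.
So the congruent reply is (2).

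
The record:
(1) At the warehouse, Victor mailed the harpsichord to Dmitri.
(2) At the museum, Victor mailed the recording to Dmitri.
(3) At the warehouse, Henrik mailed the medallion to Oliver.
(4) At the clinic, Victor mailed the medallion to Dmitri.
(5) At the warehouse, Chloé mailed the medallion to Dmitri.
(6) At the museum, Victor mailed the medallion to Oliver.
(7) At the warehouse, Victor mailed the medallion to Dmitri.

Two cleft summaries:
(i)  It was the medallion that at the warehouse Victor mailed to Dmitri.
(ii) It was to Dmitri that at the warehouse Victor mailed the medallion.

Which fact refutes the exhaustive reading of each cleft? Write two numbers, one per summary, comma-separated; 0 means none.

(i): focus "the medallion". Looking for same agent, recipient, setting (Victor / Dmitri / at the warehouse) with some other thing — fact (1) has the harpsichord there. Refuted.
(ii): focus "Dmitri". No fact shares same agent, thing, setting (Victor / the medallion / at the warehouse) with a different recipient. 0.

1, 0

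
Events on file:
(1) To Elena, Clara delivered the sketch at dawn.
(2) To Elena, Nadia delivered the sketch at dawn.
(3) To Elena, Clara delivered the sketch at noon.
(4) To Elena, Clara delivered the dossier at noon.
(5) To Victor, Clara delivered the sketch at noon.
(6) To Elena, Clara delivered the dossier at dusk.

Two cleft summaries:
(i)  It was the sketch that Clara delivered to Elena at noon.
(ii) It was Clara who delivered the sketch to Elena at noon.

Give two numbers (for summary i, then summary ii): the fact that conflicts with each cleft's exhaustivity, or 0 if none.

4, 0

Summary (i) focuses "the sketch" (the thing); background same agent, recipient, setting (Clara / Elena / at noon). Fact (4) matches that background with thing = the dossier — refutes (i).
Summary (ii) focuses "Clara" (the agent); background same thing, recipient, setting (the sketch / Elena / at noon). No fact matches that background with a different agent, so 0.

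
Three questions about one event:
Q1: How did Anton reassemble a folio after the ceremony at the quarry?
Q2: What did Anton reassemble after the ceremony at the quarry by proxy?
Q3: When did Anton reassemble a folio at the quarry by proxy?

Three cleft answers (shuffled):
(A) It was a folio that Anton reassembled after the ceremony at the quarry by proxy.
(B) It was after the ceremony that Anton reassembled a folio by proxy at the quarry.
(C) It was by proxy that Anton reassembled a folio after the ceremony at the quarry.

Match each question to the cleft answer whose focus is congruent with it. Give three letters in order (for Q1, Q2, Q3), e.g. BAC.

Q1 asks about the manner; cleft (C) focuses "by proxy", which is the manner — so Q1 → C.
Q2 asks about the direct object; cleft (A) focuses "a folio", which is the direct object — so Q2 → A.
Q3 asks about the time; cleft (B) focuses "after the ceremony", which is the time — so Q3 → B.
Mapping: Q1→C, Q2→A, Q3→B.

CAB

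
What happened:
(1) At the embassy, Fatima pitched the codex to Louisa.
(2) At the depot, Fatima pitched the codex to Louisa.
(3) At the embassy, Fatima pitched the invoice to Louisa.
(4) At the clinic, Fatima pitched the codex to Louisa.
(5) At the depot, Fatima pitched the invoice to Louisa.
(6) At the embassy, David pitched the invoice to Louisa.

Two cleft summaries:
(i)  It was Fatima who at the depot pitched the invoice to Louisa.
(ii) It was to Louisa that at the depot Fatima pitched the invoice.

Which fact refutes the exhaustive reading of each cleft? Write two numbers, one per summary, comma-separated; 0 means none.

0, 0

(i): focus "Fatima". No fact shares thing = the invoice, recipient = Louisa, setting = at the depot with a different agent. 0.
(ii): focus "Louisa". No fact shares agent = Fatima, thing = the invoice, setting = at the depot with a different recipient. 0.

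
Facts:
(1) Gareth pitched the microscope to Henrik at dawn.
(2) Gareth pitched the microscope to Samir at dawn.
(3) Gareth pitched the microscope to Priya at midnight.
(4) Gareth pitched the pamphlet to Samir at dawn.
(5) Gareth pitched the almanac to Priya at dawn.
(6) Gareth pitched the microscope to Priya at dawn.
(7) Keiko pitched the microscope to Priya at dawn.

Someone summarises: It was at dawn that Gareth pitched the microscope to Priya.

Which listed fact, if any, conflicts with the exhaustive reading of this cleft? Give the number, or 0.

Focus of the cleft: "at dawn" (the setting). Presupposed background: Gareth as agent and the microscope as thing and Priya as recipient.
Exhaustivity: at dawn is the only setting satisfying that background.
But fact (3) also has Gareth as agent and the microscope as thing and Priya as recipient, with setting = at midnight — so the exhaustive reading fails.

3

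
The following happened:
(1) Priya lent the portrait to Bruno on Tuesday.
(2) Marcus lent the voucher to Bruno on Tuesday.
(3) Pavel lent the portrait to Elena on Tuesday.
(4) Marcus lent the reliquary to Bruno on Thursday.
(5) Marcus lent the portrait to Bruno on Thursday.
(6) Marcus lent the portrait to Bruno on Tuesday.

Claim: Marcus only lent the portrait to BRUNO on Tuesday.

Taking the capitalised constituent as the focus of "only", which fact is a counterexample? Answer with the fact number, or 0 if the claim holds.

0

The capitals mark "Bruno" as focus. So "only" rules out other recipients, with the rest (agent = Marcus, thing = the portrait, setting = on Tuesday) as background.
Every other fact changes something in the background, not just the recipient. Nothing refutes the claim.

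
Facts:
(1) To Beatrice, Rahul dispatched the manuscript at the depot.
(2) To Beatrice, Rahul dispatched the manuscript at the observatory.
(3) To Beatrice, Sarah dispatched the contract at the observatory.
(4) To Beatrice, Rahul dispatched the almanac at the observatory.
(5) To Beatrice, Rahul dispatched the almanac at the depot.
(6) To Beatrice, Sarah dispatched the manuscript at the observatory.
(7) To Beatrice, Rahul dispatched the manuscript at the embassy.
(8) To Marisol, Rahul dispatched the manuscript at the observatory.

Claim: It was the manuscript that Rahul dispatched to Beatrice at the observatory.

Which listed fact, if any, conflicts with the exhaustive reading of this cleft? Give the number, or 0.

The cleft puts "the manuscript" in focus and presupposes the open proposition with agent = Rahul, recipient = Beatrice, setting = at the observatory.
The exhaustive reading says no other thing fits that background.
But fact (4) also has agent = Rahul, recipient = Beatrice, setting = at the observatory, with thing = the almanac — so the exhaustive reading fails.

4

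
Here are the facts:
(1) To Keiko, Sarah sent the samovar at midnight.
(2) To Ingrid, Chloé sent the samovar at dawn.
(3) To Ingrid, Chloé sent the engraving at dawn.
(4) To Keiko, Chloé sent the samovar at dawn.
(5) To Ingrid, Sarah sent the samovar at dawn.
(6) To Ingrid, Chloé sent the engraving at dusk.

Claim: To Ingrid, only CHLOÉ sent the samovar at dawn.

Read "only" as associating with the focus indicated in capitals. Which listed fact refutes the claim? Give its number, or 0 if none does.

The capitals mark "Chloé" as focus. So "only" rules out other agents, with the rest (the samovar as thing and Ingrid as recipient and at dawn as setting) as background.
Fact (5) matches on the samovar as thing and Ingrid as recipient and at dawn as setting, but has agent = Sarah instead. That refutes the claim.

5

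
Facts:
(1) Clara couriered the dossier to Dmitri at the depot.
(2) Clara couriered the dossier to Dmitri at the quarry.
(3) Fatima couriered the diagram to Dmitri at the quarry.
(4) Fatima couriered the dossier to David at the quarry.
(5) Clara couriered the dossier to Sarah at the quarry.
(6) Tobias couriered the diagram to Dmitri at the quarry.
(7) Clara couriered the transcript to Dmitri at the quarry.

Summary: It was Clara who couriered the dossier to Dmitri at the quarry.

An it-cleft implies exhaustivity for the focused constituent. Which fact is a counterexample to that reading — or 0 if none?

0

The cleft puts "Clara" in focus and presupposes the open proposition with the dossier as thing and Dmitri as recipient and at the quarry as setting.
The exhaustive reading says no other agent fits that background.
Every other fact differs from the presupposition on some backgrounded slot, so none challenges the exhaustivity.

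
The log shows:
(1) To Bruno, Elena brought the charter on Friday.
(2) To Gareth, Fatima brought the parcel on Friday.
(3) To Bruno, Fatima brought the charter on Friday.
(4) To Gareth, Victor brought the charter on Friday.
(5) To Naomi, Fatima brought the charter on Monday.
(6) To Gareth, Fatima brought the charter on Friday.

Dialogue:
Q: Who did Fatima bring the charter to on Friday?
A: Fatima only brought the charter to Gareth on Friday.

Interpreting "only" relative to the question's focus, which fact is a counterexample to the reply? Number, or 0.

Answering "Who did ... to ...?" puts focus on the recipient — here, "Gareth".
"Only" then excludes alternative recipients while the background — agent = Fatima, thing = the charter, setting = on Friday — is held fixed.
Fact (3) keeps agent = Fatima, thing = the charter, setting = on Friday but has recipient = Bruno; that refutes the reply.
(Fact (2) would refute a reading with focus on the thing — but that is not what the question asks.)

3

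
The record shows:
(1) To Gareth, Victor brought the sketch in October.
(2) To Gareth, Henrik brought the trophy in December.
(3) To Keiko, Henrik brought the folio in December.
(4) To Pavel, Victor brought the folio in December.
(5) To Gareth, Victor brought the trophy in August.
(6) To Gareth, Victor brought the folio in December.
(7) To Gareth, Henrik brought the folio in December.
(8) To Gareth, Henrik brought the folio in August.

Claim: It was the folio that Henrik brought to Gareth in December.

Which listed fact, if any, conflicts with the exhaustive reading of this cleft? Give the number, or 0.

Focus of the cleft: "the folio" (the thing). Presupposed background: same agent, recipient, setting (Henrik / Gareth / in December).
The exhaustive reading says no other thing fits that background.
But fact (2) also has same agent, recipient, setting (Henrik / Gareth / in December), with thing = the trophy — so the exhaustive reading fails.

2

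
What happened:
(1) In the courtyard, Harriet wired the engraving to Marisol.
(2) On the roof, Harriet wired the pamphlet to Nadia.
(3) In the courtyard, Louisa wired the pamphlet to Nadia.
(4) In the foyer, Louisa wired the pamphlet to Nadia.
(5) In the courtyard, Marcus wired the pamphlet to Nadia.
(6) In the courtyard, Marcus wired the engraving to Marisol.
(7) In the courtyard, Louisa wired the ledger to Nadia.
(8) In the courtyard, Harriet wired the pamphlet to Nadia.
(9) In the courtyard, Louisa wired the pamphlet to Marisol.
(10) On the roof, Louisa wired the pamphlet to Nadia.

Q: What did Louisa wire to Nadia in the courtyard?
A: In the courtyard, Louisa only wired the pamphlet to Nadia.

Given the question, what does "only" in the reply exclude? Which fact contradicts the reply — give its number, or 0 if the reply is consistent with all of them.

7

The question "What did ...?" targets the thing, so in the reply the focus falls on "the pamphlet".
"Only" then excludes alternative things while the background — same agent, recipient, setting (Louisa / Nadia / in the courtyard) — is held fixed.
Fact (7) keeps same agent, recipient, setting (Louisa / Nadia / in the courtyard) but has thing = the ledger; that refutes the reply.
(Fact (9) would refute a reading with focus on the recipient — but that is not what the question asks.)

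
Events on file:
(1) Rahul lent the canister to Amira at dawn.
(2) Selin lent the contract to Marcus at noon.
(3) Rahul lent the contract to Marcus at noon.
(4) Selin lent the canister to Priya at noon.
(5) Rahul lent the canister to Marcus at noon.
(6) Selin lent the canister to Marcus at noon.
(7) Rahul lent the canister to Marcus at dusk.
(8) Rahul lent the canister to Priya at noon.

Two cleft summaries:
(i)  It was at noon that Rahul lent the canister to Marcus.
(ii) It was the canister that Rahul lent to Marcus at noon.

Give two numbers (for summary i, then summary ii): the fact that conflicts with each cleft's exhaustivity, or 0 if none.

Summary (i) focuses "at noon" (the setting); background agent = Rahul, thing = the canister, recipient = Marcus. Fact (7) matches that background with setting = at dusk — refutes (i).
Summary (ii) focuses "the canister" (the thing); background agent = Rahul, recipient = Marcus, setting = at noon. Fact (3) matches that background with thing = the contract — refutes (ii).

7, 3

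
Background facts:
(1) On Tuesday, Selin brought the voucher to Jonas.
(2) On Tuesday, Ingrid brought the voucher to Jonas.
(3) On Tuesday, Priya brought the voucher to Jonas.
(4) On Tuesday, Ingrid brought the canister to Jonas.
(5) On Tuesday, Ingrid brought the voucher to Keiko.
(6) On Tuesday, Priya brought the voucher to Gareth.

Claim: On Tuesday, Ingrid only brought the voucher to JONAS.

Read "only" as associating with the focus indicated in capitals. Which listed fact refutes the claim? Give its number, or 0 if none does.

5

The capitals mark "Jonas" as focus. So "only" rules out other recipients, with the rest (Ingrid as agent and the voucher as thing and on Tuesday as setting) as background.
Fact (5) matches on Ingrid as agent and the voucher as thing and on Tuesday as setting, but has recipient = Keiko instead. That refutes the claim.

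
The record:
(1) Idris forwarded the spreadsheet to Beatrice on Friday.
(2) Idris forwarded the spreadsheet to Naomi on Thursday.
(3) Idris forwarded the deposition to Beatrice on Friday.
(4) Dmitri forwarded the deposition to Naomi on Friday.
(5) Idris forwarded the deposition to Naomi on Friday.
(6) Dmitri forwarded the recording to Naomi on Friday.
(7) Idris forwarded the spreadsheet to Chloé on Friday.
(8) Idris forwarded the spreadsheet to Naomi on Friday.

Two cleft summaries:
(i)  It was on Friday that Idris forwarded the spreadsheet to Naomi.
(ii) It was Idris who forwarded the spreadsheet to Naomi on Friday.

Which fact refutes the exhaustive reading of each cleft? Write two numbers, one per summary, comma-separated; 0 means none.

2, 0

(i): focus "on Friday". Looking for agent = Idris, thing = the spreadsheet, recipient = Naomi with some other setting — fact (2) has on Thursday there. Refuted.
(ii): focus "Idris". No fact shares thing = the spreadsheet, recipient = Naomi, setting = on Friday with a different agent. 0.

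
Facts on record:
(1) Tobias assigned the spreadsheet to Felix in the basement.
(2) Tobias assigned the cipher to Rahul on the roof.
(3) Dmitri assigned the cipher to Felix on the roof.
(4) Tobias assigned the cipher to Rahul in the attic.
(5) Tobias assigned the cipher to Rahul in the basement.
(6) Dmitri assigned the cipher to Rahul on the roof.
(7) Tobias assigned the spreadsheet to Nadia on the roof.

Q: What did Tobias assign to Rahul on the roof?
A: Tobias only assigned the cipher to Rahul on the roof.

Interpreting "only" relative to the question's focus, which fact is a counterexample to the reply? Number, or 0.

0

The question "What did ...?" targets the thing, so in the reply the focus falls on "the cipher".
"Only" then excludes alternative things while the background — agent = Tobias, recipient = Rahul, setting = on the roof — is held fixed.
No fact keeps agent = Tobias, recipient = Rahul, setting = on the roof while changing the thing; every other fact differs on something backgrounded. The reply stands.
(Fact (4) would refute a reading with focus on the setting — but that is not what the question asks.)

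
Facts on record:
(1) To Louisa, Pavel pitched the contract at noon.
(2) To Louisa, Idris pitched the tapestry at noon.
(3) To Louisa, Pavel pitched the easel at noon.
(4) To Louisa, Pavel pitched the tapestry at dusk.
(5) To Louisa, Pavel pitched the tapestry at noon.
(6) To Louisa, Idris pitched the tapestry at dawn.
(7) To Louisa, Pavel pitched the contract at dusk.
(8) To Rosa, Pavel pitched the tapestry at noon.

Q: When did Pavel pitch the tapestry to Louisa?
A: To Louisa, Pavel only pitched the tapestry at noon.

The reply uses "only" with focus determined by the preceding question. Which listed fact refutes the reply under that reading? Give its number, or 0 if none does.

The question "When did ...?" targets the setting, so in the reply the focus falls on "at noon".
"Only" then excludes alternative settings while the background — agent = Pavel, thing = the tapestry, recipient = Louisa — is held fixed.
Fact (4) shares the background with a different setting (at dusk) — counterexample.
(Fact (1) would refute a reading with focus on the thing — but that is not what the question asks.)

4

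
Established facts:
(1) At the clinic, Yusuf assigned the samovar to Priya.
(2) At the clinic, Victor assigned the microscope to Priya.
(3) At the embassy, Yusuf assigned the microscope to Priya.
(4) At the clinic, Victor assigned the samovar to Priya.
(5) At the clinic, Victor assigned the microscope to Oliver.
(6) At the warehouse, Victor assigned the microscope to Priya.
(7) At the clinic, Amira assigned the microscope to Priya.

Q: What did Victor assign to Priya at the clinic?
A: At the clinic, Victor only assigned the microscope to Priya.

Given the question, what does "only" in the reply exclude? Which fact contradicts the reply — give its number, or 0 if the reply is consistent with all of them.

4

Answering "What did ...?" puts focus on the thing — here, "the microscope".
"Only" then excludes alternative things while the background — same agent, recipient, setting (Victor / Priya / at the clinic) — is held fixed.
Fact (4) shares the background with a different thing (the samovar) — counterexample.
(Fact (5) would refute a reading with focus on the recipient — but that is not what the question asks.)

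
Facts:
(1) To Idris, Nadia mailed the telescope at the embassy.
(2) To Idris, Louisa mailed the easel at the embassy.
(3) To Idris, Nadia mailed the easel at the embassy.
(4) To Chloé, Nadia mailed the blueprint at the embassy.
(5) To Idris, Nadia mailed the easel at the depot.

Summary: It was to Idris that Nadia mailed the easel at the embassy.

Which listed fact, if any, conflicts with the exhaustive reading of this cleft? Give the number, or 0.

The cleft puts "Idris" in focus and presupposes the open proposition with same agent, thing, setting (Nadia / the easel / at the embassy).
The exhaustive reading says no other recipient fits that background.
Every other fact differs from the presupposition on some backgrounded slot, so none challenges the exhaustivity.

0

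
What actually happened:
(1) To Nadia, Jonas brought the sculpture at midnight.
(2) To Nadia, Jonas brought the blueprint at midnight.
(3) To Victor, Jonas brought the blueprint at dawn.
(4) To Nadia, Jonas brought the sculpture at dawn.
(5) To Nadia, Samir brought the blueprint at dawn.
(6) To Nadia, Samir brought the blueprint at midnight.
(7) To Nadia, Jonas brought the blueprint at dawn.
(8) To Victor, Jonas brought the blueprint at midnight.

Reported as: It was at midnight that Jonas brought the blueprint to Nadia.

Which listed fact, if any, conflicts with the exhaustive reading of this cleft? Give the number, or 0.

Focus of the cleft: "at midnight" (the setting). Presupposed background: same agent, thing, recipient (Jonas / the blueprint / Nadia).
Exhaustivity: at midnight is the only setting satisfying that background.
Fact (7) shares the background but with setting = at dawn; exhaustivity is violated.

7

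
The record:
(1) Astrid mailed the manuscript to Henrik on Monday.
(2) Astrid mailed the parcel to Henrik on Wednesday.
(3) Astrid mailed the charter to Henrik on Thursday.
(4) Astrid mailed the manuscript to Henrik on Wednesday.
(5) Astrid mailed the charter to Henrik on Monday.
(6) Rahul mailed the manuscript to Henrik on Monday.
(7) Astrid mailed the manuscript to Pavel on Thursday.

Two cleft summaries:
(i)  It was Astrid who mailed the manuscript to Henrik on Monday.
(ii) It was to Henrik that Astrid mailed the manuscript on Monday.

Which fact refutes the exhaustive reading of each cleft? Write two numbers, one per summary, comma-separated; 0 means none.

6, 0

Summary (i) focuses "Astrid" (the agent); background thing = the manuscript, recipient = Henrik, setting = on Monday. Fact (6) matches that background with agent = Rahul — refutes (i).
Summary (ii) focuses "Henrik" (the recipient); background agent = Astrid, thing = the manuscript, setting = on Monday. No fact matches that background with a different recipient, so 0.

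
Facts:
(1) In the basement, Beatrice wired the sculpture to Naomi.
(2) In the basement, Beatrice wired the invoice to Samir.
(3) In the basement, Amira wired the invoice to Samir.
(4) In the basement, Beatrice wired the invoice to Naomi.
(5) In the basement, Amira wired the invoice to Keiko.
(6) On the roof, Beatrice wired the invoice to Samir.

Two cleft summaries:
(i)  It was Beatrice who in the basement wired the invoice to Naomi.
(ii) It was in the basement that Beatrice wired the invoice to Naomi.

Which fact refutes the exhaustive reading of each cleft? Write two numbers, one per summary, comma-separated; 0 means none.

(i): focus "Beatrice". No fact shares the invoice as thing and Naomi as recipient and in the basement as setting with a different agent. 0.
(ii): focus "in the basement". No fact shares Beatrice as agent and the invoice as thing and Naomi as recipient with a different setting. 0.

0, 0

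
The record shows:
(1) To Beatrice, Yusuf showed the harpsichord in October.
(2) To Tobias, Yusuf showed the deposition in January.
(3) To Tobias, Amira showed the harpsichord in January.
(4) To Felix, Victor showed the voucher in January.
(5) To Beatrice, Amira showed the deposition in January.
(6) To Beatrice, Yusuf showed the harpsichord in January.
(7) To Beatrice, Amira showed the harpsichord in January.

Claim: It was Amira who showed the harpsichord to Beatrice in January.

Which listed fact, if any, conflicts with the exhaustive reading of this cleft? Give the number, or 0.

Focus of the cleft: "Amira" (the agent). Presupposed background: same thing, recipient, setting (the harpsichord / Beatrice / in January).
Exhaustivity: Amira is the only agent satisfying that background.
Fact (6) shares the background but with agent = Yusuf; exhaustivity is violated.

6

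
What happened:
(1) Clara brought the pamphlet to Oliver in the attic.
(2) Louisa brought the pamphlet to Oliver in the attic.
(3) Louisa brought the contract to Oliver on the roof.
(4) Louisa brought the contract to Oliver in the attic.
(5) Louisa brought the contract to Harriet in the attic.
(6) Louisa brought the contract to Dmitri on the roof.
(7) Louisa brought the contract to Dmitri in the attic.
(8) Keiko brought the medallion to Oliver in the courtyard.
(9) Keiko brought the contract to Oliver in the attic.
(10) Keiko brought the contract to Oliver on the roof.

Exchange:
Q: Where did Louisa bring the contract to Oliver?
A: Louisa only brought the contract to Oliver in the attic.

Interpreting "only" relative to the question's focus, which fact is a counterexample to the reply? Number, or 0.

Answering "Where did ...?" puts focus on the setting — here, "in the attic".
So "only" ranges over settings; the rest (same agent, thing, recipient (Louisa / the contract / Oliver)) is presupposed.
Fact (3) shares the background with a different setting (on the roof) — counterexample.
(Fact (2) would refute a reading with focus on the thing — but that is not what the question asks.)

3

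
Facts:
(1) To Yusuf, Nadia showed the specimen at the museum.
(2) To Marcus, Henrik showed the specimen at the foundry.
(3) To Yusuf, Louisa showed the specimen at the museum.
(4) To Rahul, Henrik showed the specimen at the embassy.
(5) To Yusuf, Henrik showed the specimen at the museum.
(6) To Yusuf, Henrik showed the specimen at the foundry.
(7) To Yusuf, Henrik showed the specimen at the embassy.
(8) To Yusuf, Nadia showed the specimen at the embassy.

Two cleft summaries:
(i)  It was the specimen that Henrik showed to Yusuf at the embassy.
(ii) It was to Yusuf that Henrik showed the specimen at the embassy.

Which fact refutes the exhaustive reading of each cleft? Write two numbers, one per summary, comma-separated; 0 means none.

Summary (i) focuses "the specimen" (the thing); background agent = Henrik, recipient = Yusuf, setting = at the embassy. No fact matches that background with a different thing, so 0.
Summary (ii) focuses "Yusuf" (the recipient); background agent = Henrik, thing = the specimen, setting = at the embassy. Fact (4) matches that background with recipient = Rahul — refutes (ii).

0, 4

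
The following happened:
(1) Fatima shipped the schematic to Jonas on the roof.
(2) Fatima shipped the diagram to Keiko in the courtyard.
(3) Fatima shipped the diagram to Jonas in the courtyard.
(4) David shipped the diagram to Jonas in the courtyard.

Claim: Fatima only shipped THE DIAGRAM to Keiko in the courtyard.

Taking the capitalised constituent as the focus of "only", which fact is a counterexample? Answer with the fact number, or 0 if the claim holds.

0

The capitals mark "the diagram" as focus. So "only" rules out other things, with the rest (same agent, recipient, setting (Fatima / Keiko / in the courtyard)) as background.
No fact matches same agent, recipient, setting (Fatima / Keiko / in the courtyard) with a different thing — every other fact differs on at least one backgrounded slot. So no fact refutes it.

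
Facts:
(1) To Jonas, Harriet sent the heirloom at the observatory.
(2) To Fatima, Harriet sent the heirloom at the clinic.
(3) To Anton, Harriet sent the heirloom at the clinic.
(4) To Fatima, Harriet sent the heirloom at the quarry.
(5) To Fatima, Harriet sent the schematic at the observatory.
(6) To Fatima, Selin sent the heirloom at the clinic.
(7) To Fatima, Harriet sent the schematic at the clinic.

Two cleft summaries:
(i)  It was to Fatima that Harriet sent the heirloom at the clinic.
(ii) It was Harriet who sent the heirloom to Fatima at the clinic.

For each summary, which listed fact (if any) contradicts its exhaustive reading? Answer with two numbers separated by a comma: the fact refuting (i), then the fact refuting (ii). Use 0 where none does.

(i): focus "Fatima". Looking for agent = Harriet, thing = the heirloom, setting = at the clinic with some other recipient — fact (3) has Anton there. Refuted.
(ii): focus "Harriet". Looking for thing = the heirloom, recipient = Fatima, setting = at the clinic with some other agent — fact (6) has Selin there. Refuted.

3, 6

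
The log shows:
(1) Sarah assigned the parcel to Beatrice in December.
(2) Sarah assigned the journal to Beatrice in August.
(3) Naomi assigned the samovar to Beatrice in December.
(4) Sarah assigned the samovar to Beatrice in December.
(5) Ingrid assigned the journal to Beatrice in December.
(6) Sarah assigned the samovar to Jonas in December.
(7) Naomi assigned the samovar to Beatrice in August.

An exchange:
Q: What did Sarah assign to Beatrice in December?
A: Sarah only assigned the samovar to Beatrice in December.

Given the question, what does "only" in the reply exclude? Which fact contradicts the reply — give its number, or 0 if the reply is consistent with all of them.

Answering "What did ...?" puts focus on the thing — here, "the samovar".
"Only" then excludes alternative things while the background — same agent, recipient, setting (Sarah / Beatrice / in December) — is held fixed.
Fact (1) shares the background with a different thing (the parcel) — counterexample.
(Fact (6) would refute a reading with focus on the recipient — but that is not what the question asks.)

1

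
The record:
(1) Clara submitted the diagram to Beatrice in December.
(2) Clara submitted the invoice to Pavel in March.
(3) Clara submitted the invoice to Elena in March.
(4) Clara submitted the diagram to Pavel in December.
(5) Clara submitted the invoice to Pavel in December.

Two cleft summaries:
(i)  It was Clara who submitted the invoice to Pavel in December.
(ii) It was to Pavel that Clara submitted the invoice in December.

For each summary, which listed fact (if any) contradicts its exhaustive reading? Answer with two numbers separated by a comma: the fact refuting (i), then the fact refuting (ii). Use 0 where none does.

(i): focus "Clara". No fact shares same thing, recipient, setting (the invoice / Pavel / in December) with a different agent. 0.
(ii): focus "Pavel". No fact shares same agent, thing, setting (Clara / the invoice / in December) with a different recipient. 0.

0, 0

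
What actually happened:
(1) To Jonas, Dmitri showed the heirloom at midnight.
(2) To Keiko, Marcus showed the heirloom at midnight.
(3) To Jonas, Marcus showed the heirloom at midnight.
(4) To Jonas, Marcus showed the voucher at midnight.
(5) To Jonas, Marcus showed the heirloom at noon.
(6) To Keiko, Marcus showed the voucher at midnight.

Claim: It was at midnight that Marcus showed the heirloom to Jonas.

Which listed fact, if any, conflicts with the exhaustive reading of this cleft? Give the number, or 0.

5

Focus of the cleft: "at midnight" (the setting). Presupposed background: same agent, thing, recipient (Marcus / the heirloom / Jonas).
The exhaustive reading says no other setting fits that background.
But fact (5) also has same agent, thing, recipient (Marcus / the heirloom / Jonas), with setting = at noon — so the exhaustive reading fails.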